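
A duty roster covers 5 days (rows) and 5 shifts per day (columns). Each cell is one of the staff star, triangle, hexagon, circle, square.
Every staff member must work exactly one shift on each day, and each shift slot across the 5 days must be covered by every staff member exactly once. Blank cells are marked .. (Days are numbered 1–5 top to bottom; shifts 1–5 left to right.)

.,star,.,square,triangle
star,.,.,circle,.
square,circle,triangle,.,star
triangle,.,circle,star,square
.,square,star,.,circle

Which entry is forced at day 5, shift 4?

Day 1, shift 3: day 1 has {star, triangle, square} and shift 3 has {star, triangle, circle}, leaving only hexagon.
Day 1, shift 1: day 1 has {star, triangle, hexagon, square} and shift 1 has {star, triangle, square}, leaving only circle.
Day 2, shift 3: day 2 has {star, circle} and shift 3 has {star, triangle, hexagon, circle}, leaving only square.
Day 2, shift 5: day 2 has {star, circle, square} and shift 5 has {star, triangle, circle, square}, leaving only hexagon.
Day 2, shift 2: day 2 has {star, hexagon, circle, square} and shift 2 has {star, circle, square}, leaving only triangle.
Day 3, shift 4: day 3 has {star, triangle, circle, square} and shift 4 has {star, circle, square}, leaving only hexagon.
Day 5 already has {star, circle, square} and shift 4 already has {star, hexagon, circle, square}, so day 5, shift 4 must be triangle.

triangle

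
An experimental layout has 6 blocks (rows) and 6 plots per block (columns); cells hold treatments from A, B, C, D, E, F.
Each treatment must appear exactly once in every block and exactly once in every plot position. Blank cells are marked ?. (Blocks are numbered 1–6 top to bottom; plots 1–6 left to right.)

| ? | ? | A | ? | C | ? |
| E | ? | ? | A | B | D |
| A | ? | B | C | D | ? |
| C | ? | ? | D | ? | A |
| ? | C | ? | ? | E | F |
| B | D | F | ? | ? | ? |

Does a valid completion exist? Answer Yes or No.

No

Block 2, plot 2: block 2 has {A, B, D, E} and plot 2 has {C, D}, so it must be F.
Block 2, plot 3: block 2 has {A, B, D, E, F} and plot 3 has {A, B, F}, so it must be C.
Block 3, plot 2: block 3 has {A, B, C, D} and plot 2 has {C, D, F}, so it must be E.
Now block 3, plot 6: block 3 together with plot 6 already contain {A, B, C, D, E, F} — every symbol — so nothing can go there. The grid has no valid completion.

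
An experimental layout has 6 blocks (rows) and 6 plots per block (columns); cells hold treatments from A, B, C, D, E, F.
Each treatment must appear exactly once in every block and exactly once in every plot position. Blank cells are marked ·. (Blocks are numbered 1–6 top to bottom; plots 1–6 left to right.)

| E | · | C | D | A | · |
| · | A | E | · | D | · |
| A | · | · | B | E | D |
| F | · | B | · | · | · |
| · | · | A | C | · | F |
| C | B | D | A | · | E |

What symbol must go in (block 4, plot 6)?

Block 1, plot 2: block 1 has {A, C, D, E} and plot 2 has {A, B}, leaving only F.
Block 1, plot 6: block 1 has {A, C, D, E, F} and plot 6 has {D, E, F}, leaving only B.
Block 2, plot 1: block 2 has {A, D, E} and plot 1 has {A, C, E, F}, leaving only B.
Block 2, plot 4: block 2 has {A, B, D, E} and plot 4 has {A, B, C, D}, leaving only F.
Block 2, plot 6: block 2 has {A, B, D, E, F} and plot 6 has {B, D, E, F}, leaving only C.
Block 4 already has {B, F} and plot 6 already has {B, C, D, E, F}, so block 4, plot 6 must be A.

A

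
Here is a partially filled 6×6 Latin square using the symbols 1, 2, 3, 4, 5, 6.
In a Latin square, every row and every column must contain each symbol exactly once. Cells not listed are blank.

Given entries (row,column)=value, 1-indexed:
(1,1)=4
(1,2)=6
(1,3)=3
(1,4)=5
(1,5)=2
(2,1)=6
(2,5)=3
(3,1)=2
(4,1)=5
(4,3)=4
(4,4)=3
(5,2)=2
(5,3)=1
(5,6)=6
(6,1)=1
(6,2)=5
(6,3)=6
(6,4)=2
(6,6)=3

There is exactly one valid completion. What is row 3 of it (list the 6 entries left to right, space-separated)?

2 3 5 6 1 4

Row 3, column 3: row 3 has {2} and column 3 has {1, 3, 4, 6}, leaving only 5.
Row 1, column 6: row 1 has {2, 3, 4, 5, 6} and column 6 has {3, 6}, leaving only 1.
Row 3, column 6: row 3 has {2, 5} and column 6 has {1, 3, 6}, leaving only 4.
Row 2, column 3: row 2 has {3, 6} and column 3 has {1, 3, 4, 5, 6}, leaving only 2.
Row 2, column 6: row 2 has {2, 3, 6} and column 6 has {1, 3, 4, 6}, leaving only 5.
Row 4, column 2: row 4 has {3, 4, 5} and column 2 has {2, 5, 6}, leaving only 1.
Row 3, column 2: row 3 has {2, 4, 5} and column 2 has {1, 2, 5, 6}, leaving only 3.
Row 2, column 2: row 2 has {2, 3, 5, 6} and column 2 has {1, 2, 3, 5, 6}, leaving only 4.
Row 2, column 4: row 2 has {2, 3, 4, 5, 6} and column 4 has {2, 3, 5}, leaving only 1.
Row 3, column 4: row 3 has {2, 3, 4, 5} and column 4 has {1, 2, 3, 5}, leaving only 6.
Row 3, column 5: row 3 has {2, 3, 4, 5, 6} and column 5 has {2, 3}, leaving only 1.
So row 3 reads: 2 3 5 6 1 4.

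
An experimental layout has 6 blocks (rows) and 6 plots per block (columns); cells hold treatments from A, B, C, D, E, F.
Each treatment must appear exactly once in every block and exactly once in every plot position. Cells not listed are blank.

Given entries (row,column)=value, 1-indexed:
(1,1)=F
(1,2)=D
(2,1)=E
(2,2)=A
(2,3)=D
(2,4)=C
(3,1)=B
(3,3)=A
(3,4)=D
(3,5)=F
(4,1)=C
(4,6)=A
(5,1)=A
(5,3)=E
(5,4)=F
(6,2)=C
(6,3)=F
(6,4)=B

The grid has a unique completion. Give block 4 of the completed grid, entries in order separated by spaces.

Block 4, plot 3: block 4 has {A, C} and plot 3 has {A, D, E, F}, leaving only B.
Block 4, plot 4: block 4 has {A, B, C} and plot 4 has {B, C, D, F}, leaving only E.
Block 4, plot 2: block 4 has {A, B, C, E} and plot 2 has {A, C, D}, leaving only F.
Block 4, plot 5: block 4 has {A, B, C, E, F} and plot 5 has {F}, leaving only D.
So block 4 reads: C F B E D A.

C F B E D A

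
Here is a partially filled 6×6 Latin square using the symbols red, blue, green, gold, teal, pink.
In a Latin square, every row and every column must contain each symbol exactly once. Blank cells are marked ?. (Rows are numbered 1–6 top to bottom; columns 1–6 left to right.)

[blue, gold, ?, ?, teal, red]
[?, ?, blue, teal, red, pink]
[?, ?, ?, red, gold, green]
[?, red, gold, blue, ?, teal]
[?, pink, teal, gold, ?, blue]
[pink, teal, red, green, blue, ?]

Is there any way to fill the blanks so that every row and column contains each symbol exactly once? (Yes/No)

No row or column among the givens repeats a symbol, and propagating forced cells runs into no contradiction.
One valid completion exists (for instance, blue gold green pink teal red / gold green blue teal red pink / teal blue pink red gold green / green red gold blue pink teal / red pink teal gold green blue / pink teal red green blue gold).

Yes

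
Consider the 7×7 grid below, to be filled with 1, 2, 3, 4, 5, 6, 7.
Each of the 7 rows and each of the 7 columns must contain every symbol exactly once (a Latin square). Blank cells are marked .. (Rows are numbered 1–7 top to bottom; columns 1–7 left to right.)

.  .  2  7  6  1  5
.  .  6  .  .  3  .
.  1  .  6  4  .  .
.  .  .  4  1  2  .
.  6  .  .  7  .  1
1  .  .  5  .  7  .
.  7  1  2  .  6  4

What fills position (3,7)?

2

Row 2, column 4: row 2 has {3, 6} and column 4 has {2, 4, 5, 6, 7}, leaving only 1.
Row 3, column 6: row 3 has {1, 4, 6} and column 6 has {1, 2, 3, 6, 7}, leaving only 5.
Row 5, column 4: row 5 has {1, 6, 7} and column 4 has {1, 2, 4, 5, 6, 7}, leaving only 3.
Row 5, column 6: row 5 has {1, 3, 6, 7} and column 6 has {1, 2, 3, 5, 6, 7}, leaving only 4.
Row 5, column 3: row 5 has {1, 3, 4, 6, 7} and column 3 has {1, 2, 6}, leaving only 5.
Row 5, column 1: row 5 has {1, 3, 4, 5, 6, 7} and column 1 has {1}, leaving only 2.
Row 3, column 7 is narrowed to {2, 3, 7}.
If it were 3, then row 3, column 3 would be left with no valid symbol.
If it were 7, then row 3, column 3 would be left with no valid symbol.
So row 3, column 7 must be 2.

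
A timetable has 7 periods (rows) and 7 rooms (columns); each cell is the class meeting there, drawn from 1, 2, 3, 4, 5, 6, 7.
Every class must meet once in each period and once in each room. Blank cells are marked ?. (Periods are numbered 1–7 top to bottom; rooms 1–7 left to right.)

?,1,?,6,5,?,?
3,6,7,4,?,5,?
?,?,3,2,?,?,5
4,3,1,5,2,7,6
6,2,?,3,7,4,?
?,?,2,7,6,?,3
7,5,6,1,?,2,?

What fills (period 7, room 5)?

3

Period 1, room 1: period 1 has {1, 5, 6} and room 1 has {3, 4, 6, 7}, leaving only 2.
Period 1, room 3: period 1 has {1, 2, 5, 6} and room 3 has {1, 2, 3, 6, 7}, leaving only 4.
Period 1, room 6: period 1 has {1, 2, 4, 5, 6} and room 6 has {2, 4, 5, 7}, leaving only 3.
Period 1, room 7: period 1 has {1, 2, 3, 4, 5, 6} and room 7 has {3, 5, 6}, leaving only 7.
Period 2, room 5: period 2 has {3, 4, 5, 6, 7} and room 5 has {2, 5, 6, 7}, leaving only 1.
Period 2, room 7: period 2 has {1, 3, 4, 5, 6, 7} and room 7 has {3, 5, 6, 7}, leaving only 2.
Period 3, room 1: period 3 has {2, 3, 5} and room 1 has {2, 3, 4, 6, 7}, leaving only 1.
Period 3, room 5: period 3 has {1, 2, 3, 5} and room 5 has {1, 2, 5, 6, 7}, leaving only 4.
Period 7 already has {1, 2, 5, 6, 7} and room 5 already has {1, 2, 4, 5, 6, 7}, so period 7, room 5 must be 3.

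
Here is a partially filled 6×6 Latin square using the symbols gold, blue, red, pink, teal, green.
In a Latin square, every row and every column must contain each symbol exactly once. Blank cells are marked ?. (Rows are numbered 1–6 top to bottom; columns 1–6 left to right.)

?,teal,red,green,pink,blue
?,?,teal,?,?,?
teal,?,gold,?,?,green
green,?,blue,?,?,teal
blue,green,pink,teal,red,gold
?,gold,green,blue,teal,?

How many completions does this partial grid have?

Row 1, column 1: eliminating its row and column leaves {gold}.
Row 2, column 1: eliminating its row and column leaves {gold, red, pink}.
Row 2, column 2: eliminating its row and column leaves {blue, red, pink}.
Row 2, column 4: eliminating its row and column leaves {gold, red, pink}.
Row 2, column 5: eliminating its row and column leaves {gold, blue, green}.
Row 2, column 6: eliminating its row and column leaves {red, pink}.
Row 3, column 2: eliminating its row and column leaves {blue, red, pink}.
Row 3, column 4: eliminating its row and column leaves {red, pink}.
Row 3, column 5: eliminating its row and column leaves {blue}.
Row 4, column 2: eliminating its row and column leaves {red, pink}.
Row 4, column 4: eliminating its row and column leaves {gold, red, pink}.
Row 4, column 5: eliminating its row and column leaves {gold}.
Row 6, column 1: eliminating its row and column leaves {red, pink}.
Row 6, column 6: eliminating its row and column leaves {red, pink}.
Enumerating the assignments across these blanks that avoid any row or column repeat gives 4 completions.

4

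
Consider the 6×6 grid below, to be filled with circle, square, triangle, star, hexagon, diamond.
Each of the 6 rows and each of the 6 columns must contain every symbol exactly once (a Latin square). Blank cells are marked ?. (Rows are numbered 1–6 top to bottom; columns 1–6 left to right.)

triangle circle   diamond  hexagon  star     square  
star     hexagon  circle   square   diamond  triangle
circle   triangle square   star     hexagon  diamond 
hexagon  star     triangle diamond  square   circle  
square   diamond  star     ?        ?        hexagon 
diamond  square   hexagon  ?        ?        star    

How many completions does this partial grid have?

2

Row 5, column 4: eliminating its row and column leaves {circle, triangle}.
Row 5, column 5: eliminating its row and column leaves {circle, triangle}.
Row 6, column 4: eliminating its row and column leaves {circle, triangle}.
Row 6, column 5: eliminating its row and column leaves {circle, triangle}.
Enumerating the assignments across these blanks that avoid any row or column repeat gives 2 completions.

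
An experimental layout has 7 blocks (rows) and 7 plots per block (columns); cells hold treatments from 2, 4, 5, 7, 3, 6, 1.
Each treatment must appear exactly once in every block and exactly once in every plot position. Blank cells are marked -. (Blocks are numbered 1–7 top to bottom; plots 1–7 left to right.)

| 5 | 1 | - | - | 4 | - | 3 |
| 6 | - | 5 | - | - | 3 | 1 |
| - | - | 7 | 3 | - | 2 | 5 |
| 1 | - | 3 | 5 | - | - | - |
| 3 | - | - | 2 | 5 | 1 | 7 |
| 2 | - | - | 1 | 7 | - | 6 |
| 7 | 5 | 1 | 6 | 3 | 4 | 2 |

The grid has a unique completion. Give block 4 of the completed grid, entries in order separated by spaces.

1 2 3 5 6 7 4

Block 4, plot 7: block 4 has {5, 3, 1} and plot 7 has {2, 5, 7, 3, 6, 1}, leaving only 4.
Block 1, plot 4: block 1 has {4, 5, 3, 1} and plot 4 has {2, 5, 3, 6, 1}, leaving only 7.
Block 1, plot 6: block 1 has {4, 5, 7, 3, 1} and plot 6 has {2, 4, 3, 1}, leaving only 6.
Block 4, plot 6: block 4 has {4, 5, 3, 1} and plot 6 has {2, 4, 3, 6, 1}, leaving only 7.
Block 1, plot 3: block 1 has {4, 5, 7, 3, 6, 1} and plot 3 has {5, 7, 3, 1}, leaving only 2.
Block 2, plot 4: block 2 has {5, 3, 6, 1} and plot 4 has {2, 5, 7, 3, 6, 1}, leaving only 4.
Block 2, plot 5: block 2 has {4, 5, 3, 6, 1} and plot 5 has {4, 5, 7, 3}, leaving only 2.
Block 4, plot 5: block 4 has {4, 5, 7, 3, 1} and plot 5 has {2, 4, 5, 7, 3}, leaving only 6.
Block 4, plot 2: block 4 has {4, 5, 7, 3, 6, 1} and plot 2 has {5, 1}, leaving only 2.
So block 4 reads: 1 2 3 5 6 7 4.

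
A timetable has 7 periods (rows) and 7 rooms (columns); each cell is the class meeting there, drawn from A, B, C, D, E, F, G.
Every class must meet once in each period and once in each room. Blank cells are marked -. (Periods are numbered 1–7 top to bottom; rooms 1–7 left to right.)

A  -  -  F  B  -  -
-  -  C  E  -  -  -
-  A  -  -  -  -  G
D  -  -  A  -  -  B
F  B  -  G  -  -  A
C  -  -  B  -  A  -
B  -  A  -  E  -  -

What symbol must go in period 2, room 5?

A

Period 2, room 1: period 2 has {C, E} and room 1 has {A, B, C, D, F}, leaving only G.
Period 3, room 1: period 3 has {A, G} and room 1 has {A, B, C, D, F, G}, leaving only E.
Period 2, room 5 is narrowed to {A, D, F}.
If it were D, then period 2, room 7 would be left with no valid symbol.
If it were F, then period 2, room 7 would be left with no valid symbol.
So period 2, room 5 must be A.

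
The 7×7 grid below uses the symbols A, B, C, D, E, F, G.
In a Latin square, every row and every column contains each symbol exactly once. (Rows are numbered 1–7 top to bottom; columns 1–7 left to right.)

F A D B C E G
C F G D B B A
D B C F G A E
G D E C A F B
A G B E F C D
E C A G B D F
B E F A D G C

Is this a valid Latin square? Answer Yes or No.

Row 2 contains B twice (at columns 5 and 6), so it is not a permutation.

No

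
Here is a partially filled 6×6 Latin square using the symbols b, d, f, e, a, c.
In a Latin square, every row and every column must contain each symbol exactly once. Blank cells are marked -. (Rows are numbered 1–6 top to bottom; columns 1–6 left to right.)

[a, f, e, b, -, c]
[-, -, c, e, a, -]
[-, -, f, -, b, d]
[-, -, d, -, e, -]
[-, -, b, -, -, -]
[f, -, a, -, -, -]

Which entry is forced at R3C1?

Row 1, column 5: row 1 has {b, f, e, a, c} and column 5 has {b, e, a}, leaving only d.
Row 6, column 5: row 6 has {f, a} and column 5 has {b, d, e, a}, leaving only c.
Row 5, column 5: row 5 has {b} and column 5 has {b, d, e, a, c}, leaving only f.
Row 6, column 4: row 6 has {f, a, c} and column 4 has {b, e}, leaving only d.
Row 3, column 1 is narrowed to {e, c}.
If it were c, then row 6, column 2 would be left with no valid symbol.
So row 3, column 1 must be e.

e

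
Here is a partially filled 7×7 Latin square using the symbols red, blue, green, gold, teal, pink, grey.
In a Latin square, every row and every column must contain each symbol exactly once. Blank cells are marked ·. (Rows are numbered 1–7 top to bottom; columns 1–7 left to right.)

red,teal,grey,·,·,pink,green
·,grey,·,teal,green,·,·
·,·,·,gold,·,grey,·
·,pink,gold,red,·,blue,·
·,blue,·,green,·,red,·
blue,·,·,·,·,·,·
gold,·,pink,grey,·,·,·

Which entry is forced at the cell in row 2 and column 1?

pink

Row 2 already has {green, teal, grey} and column 1 already has {red, blue, gold}, so row 2, column 1 must be pink.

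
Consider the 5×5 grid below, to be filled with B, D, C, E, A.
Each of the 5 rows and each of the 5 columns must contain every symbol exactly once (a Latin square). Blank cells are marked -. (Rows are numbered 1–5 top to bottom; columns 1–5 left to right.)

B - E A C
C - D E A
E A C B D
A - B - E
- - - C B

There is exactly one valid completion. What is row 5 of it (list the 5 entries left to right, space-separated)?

D E A C B

Row 5, column 1: row 5 has {B, C} and column 1 has {B, C, E, A}, leaving only D.
Row 5, column 2: row 5 has {B, D, C} and column 2 has {A}, leaving only E.
Row 5, column 3: row 5 has {B, D, C, E} and column 3 has {B, D, C, E}, leaving only A.
So row 5 reads: D E A C B.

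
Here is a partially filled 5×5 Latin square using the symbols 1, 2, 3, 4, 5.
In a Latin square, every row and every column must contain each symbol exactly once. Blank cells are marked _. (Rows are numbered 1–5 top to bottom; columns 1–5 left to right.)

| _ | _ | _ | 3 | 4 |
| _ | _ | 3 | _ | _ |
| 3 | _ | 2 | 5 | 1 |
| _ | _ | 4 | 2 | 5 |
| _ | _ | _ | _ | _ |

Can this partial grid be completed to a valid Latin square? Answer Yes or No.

No row or column among the givens repeats a symbol, and propagating forced cells runs into no contradiction.
One valid completion exists (for instance, 5 2 1 3 4 / 4 5 3 1 2 / 3 4 2 5 1 / 1 3 4 2 5 / 2 1 5 4 3).

Yes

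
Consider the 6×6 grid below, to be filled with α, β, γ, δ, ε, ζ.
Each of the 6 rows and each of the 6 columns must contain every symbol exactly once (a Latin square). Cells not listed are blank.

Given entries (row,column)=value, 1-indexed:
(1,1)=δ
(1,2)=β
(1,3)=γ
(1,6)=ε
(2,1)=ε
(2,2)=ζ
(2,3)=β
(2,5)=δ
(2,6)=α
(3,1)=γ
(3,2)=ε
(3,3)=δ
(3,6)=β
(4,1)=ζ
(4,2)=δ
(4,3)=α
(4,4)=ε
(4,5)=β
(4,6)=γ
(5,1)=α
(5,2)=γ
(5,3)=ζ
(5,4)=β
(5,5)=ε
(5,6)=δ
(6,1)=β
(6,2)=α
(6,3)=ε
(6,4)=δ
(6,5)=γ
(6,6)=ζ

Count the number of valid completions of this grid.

2

Row 1, column 4: eliminating its row and column leaves {α, ζ}.
Row 1, column 5: eliminating its row and column leaves {α, ζ}.
Row 2, column 4: eliminating its row and column leaves {γ}.
Row 3, column 4: eliminating its row and column leaves {α, ζ}.
Row 3, column 5: eliminating its row and column leaves {α, ζ}.
Enumerating the assignments across these blanks that avoid any row or column repeat gives 2 completions.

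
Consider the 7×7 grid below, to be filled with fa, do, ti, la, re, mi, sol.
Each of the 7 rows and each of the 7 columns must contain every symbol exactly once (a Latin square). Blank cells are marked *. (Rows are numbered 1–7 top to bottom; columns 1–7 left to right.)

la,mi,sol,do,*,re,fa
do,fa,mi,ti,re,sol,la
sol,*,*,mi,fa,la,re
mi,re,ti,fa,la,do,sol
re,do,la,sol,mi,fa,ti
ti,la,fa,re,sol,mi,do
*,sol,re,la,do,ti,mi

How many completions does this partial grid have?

1

Row 1, column 5: eliminating its row and column leaves {ti}.
Row 3, column 2: eliminating its row and column leaves {ti}.
Row 3, column 3: eliminating its row and column leaves {do}.
Row 7, column 1: eliminating its row and column leaves {fa}.
Only one assignment across all blanks avoids any row or column repeat, giving 1 completion.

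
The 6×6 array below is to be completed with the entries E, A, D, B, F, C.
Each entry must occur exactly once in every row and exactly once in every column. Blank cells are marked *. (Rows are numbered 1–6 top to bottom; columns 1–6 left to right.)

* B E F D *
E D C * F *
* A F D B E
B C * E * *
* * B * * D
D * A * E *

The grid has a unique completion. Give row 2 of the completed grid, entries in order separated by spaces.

Row 3, column 1: row 3 has {E, A, D, B, F} and column 1 has {E, D, B}, leaving only C.
Row 1, column 1: row 1 has {E, D, B, F} and column 1 has {E, D, B, C}, leaving only A.
Row 1, column 6: row 1 has {E, A, D, B, F} and column 6 has {E, D}, leaving only C.
Row 4, column 3: row 4 has {E, B, C} and column 3 has {E, A, B, F, C}, leaving only D.
Row 4, column 5: row 4 has {E, D, B, C} and column 5 has {E, D, B, F}, leaving only A.
Row 4, column 6: row 4 has {E, A, D, B, C} and column 6 has {E, D, C}, leaving only F.
Row 5, column 1: row 5 has {D, B} and column 1 has {E, A, D, B, C}, leaving only F.
Row 5, column 2: row 5 has {D, B, F} and column 2 has {A, D, B, C}, leaving only E.
Row 5, column 5: row 5 has {E, D, B, F} and column 5 has {E, A, D, B, F}, leaving only C.
Row 5, column 4: row 5 has {E, D, B, F, C} and column 4 has {E, D, F}, leaving only A.
Row 2, column 4: row 2 has {E, D, F, C} and column 4 has {E, A, D, F}, leaving only B.
Row 2, column 6: row 2 has {E, D, B, F, C} and column 6 has {E, D, F, C}, leaving only A.
So row 2 reads: E D C B F A.

E D C B F A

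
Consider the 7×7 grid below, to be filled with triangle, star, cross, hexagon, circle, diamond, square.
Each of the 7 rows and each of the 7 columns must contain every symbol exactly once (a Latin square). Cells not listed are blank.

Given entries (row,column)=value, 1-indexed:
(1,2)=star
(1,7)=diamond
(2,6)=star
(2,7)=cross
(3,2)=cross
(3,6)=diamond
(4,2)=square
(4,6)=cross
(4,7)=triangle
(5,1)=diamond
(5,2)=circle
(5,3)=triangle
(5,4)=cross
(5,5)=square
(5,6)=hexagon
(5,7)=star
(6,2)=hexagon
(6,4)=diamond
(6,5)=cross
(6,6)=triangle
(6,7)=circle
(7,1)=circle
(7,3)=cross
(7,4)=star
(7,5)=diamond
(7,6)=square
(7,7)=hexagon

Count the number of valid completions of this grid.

Row 1, column 1: eliminating its row and column leaves {triangle, cross, hexagon, square}.
Row 1, column 3: eliminating its row and column leaves {hexagon, circle, square}.
Row 1, column 4: eliminating its row and column leaves {triangle, hexagon, circle, square}.
Row 1, column 5: eliminating its row and column leaves {triangle, hexagon, circle}.
Row 1, column 6: eliminating its row and column leaves {circle}.
Row 2, column 1: eliminating its row and column leaves {triangle, hexagon, square}.
Row 2, column 2: eliminating its row and column leaves {triangle, diamond}.
Row 2, column 3: eliminating its row and column leaves {hexagon, circle, diamond, square}.
Row 2, column 4: eliminating its row and column leaves {triangle, hexagon, circle, square}.
Row 2, column 5: eliminating its row and column leaves {triangle, hexagon, circle}.
Row 3, column 1: eliminating its row and column leaves {triangle, star, hexagon, square}.
Row 3, column 3: eliminating its row and column leaves {star, hexagon, circle, square}.
Row 3, column 4: eliminating its row and column leaves {triangle, hexagon, circle, square}.
Row 3, column 5: eliminating its row and column leaves {triangle, star, hexagon, circle}.
Row 3, column 7: eliminating its row and column leaves {square}.
Row 4, column 1: eliminating its row and column leaves {star, hexagon}.
Row 4, column 3: eliminating its row and column leaves {star, hexagon, circle, diamond}.
Row 4, column 4: eliminating its row and column leaves {hexagon, circle}.
Row 4, column 5: eliminating its row and column leaves {star, hexagon, circle}.
Row 6, column 1: eliminating its row and column leaves {star, square}.
Row 6, column 3: eliminating its row and column leaves {star, square}.
Row 7, column 2: eliminating its row and column leaves {triangle}.
Enumerating the assignments across these blanks that avoid any row or column repeat gives 10 completions.

10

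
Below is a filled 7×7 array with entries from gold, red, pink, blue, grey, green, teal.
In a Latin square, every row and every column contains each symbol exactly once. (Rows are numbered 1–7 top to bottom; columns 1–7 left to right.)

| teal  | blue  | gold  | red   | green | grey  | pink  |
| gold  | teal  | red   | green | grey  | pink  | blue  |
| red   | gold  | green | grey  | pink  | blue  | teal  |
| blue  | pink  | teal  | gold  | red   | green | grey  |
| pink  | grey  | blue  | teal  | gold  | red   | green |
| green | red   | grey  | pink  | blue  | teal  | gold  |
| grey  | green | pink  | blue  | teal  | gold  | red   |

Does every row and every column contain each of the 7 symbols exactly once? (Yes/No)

Yes

Each row is a permutation of the 7 symbols, and so is each column.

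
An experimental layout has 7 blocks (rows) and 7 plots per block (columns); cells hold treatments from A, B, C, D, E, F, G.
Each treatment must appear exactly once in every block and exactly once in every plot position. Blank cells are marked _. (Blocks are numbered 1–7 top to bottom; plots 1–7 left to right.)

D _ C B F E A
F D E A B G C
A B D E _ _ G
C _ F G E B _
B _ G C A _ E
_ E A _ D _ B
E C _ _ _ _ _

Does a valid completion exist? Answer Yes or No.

Yes

No block or plot among the givens repeats a symbol, and propagating forced cells runs into no contradiction.
One valid completion exists (for instance, D G C B F E A / F D E A B G C / A B D E C F G / C A F G E B D / B F G C A D E / G E A F D C B / E C B D G A F).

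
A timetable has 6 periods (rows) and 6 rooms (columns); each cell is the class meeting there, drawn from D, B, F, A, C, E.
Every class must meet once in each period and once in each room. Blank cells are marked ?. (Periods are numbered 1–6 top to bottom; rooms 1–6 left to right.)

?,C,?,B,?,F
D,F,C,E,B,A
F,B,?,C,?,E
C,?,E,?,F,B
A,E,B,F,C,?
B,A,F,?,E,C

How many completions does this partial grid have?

Period 1, room 1: eliminating its period and room leaves {E}.
Period 1, room 3: eliminating its period and room leaves {D, A}.
Period 1, room 5: eliminating its period and room leaves {D, A}.
Period 3, room 3: eliminating its period and room leaves {D, A}.
Period 3, room 5: eliminating its period and room leaves {D, A}.
Period 4, room 2: eliminating its period and room leaves {D}.
Period 4, room 4: eliminating its period and room leaves {D, A}.
Period 5, room 6: eliminating its period and room leaves {D}.
Period 6, room 4: eliminating its period and room leaves {D}.
Enumerating the assignments across these blanks that avoid any period or room repeat gives 2 completions.

2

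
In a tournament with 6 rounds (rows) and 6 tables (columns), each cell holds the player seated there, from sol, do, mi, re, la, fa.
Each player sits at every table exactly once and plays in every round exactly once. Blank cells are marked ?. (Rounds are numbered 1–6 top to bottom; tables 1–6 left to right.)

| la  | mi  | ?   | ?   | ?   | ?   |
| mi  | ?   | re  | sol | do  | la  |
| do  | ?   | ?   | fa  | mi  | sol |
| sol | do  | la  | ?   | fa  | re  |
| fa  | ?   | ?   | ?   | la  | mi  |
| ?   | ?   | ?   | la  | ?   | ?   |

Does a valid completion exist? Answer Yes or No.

No

Round 3, table 3: round 3 together with table 3 already contain {sol, do, mi, re, la, fa} — every symbol — so nothing can go there. The grid has no valid completion.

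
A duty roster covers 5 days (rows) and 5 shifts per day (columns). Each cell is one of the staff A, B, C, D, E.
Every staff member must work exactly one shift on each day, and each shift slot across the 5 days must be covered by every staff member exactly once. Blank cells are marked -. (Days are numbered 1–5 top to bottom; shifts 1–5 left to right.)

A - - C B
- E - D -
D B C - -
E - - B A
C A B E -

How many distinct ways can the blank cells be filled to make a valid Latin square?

Day 1, shift 2: eliminating its day and shift leaves {D}.
Day 1, shift 3: eliminating its day and shift leaves {D, E}.
Day 2, shift 1: eliminating its day and shift leaves {B}.
Day 2, shift 3: eliminating its day and shift leaves {A}.
Day 2, shift 5: eliminating its day and shift leaves {C}.
Day 3, shift 4: eliminating its day and shift leaves {A}.
Day 3, shift 5: eliminating its day and shift leaves {E}.
Day 4, shift 2: eliminating its day and shift leaves {C, D}.
Day 4, shift 3: eliminating its day and shift leaves {D}.
Day 5, shift 5: eliminating its day and shift leaves {D}.
Only one assignment across all blanks avoids any day or shift repeat, giving 1 completion.

1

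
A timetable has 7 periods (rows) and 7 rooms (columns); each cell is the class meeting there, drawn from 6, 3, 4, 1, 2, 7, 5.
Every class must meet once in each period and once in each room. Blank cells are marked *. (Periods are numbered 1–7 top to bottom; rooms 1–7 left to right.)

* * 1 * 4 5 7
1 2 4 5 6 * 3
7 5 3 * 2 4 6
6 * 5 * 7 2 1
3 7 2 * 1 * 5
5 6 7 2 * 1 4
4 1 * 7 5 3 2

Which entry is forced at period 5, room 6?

6

Period 5 already has {3, 1, 2, 7, 5} and room 6 already has {3, 4, 1, 2, 5}, so period 5, room 6 must be 6.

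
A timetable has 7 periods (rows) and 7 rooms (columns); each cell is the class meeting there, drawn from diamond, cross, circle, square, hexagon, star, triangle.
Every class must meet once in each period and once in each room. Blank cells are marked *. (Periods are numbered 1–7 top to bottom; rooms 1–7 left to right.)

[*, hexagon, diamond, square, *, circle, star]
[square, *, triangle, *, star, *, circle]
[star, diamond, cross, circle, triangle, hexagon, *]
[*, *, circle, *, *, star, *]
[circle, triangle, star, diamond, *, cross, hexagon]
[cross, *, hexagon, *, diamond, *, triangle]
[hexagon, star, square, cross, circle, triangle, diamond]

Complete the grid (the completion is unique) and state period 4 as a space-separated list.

Period 1, room 1: period 1 has {diamond, circle, square, hexagon, star} and room 1 has {cross, circle, square, hexagon, star}, leaving only triangle.
Period 4, room 1: period 4 has {circle, star} and room 1 has {cross, circle, square, hexagon, star, triangle}, leaving only diamond.
Period 1, room 5: period 1 has {diamond, circle, square, hexagon, star, triangle} and room 5 has {diamond, circle, star, triangle}, leaving only cross.
Period 2, room 2: period 2 has {circle, square, star, triangle} and room 2 has {diamond, hexagon, star, triangle}, leaving only cross.
Period 4, room 2: period 4 has {diamond, circle, star} and room 2 has {diamond, cross, hexagon, star, triangle}, leaving only square.
Period 4, room 5: period 4 has {diamond, circle, square, star} and room 5 has {diamond, cross, circle, star, triangle}, leaving only hexagon.
Period 4, room 4: period 4 has {diamond, circle, square, hexagon, star} and room 4 has {diamond, cross, circle, square}, leaving only triangle.
Period 4, room 7: period 4 has {diamond, circle, square, hexagon, star, triangle} and room 7 has {diamond, circle, hexagon, star, triangle}, leaving only cross.
So period 4 reads: diamond square circle triangle hexagon star cross.

diamond square circle triangle hexagon star cross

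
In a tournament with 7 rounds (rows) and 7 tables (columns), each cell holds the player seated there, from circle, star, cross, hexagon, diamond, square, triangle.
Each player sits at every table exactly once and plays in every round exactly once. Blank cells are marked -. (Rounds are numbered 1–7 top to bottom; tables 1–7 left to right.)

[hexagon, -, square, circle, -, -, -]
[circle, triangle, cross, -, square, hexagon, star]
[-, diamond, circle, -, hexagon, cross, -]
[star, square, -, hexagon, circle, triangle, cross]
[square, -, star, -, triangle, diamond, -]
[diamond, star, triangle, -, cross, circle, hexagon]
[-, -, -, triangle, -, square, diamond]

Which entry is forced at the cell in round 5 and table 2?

hexagon

Round 1, table 2: round 1 has {circle, hexagon, square} and table 2 has {star, diamond, square, triangle}, leaving only cross.
Round 1, table 6: round 1 has {circle, cross, hexagon, square} and table 6 has {circle, cross, hexagon, diamond, square, triangle}, leaving only star.
Round 1, table 5: round 1 has {circle, star, cross, hexagon, square} and table 5 has {circle, cross, hexagon, square, triangle}, leaving only diamond.
Round 1, table 7: round 1 has {circle, star, cross, hexagon, diamond, square} and table 7 has {star, cross, hexagon, diamond}, leaving only triangle.
Round 2, table 4: round 2 has {circle, star, cross, hexagon, square, triangle} and table 4 has {circle, hexagon, triangle}, leaving only diamond.
Round 3, table 1: round 3 has {circle, cross, hexagon, diamond} and table 1 has {circle, star, hexagon, diamond, square}, leaving only triangle.
Round 3, table 7: round 3 has {circle, cross, hexagon, diamond, triangle} and table 7 has {star, cross, hexagon, diamond, triangle}, leaving only square.
Round 3, table 4: round 3 has {circle, cross, hexagon, diamond, square, triangle} and table 4 has {circle, hexagon, diamond, triangle}, leaving only star.
Round 4, table 3: round 4 has {circle, star, cross, hexagon, square, triangle} and table 3 has {circle, star, cross, square, triangle}, leaving only diamond.
Round 5, table 4: round 5 has {star, diamond, square, triangle} and table 4 has {circle, star, hexagon, diamond, triangle}, leaving only cross.
Round 5, table 7: round 5 has {star, cross, diamond, square, triangle} and table 7 has {star, cross, hexagon, diamond, square, triangle}, leaving only circle.
Round 5 already has {circle, star, cross, diamond, square, triangle} and table 2 already has {star, cross, diamond, square, triangle}, so round 5, table 2 must be hexagon.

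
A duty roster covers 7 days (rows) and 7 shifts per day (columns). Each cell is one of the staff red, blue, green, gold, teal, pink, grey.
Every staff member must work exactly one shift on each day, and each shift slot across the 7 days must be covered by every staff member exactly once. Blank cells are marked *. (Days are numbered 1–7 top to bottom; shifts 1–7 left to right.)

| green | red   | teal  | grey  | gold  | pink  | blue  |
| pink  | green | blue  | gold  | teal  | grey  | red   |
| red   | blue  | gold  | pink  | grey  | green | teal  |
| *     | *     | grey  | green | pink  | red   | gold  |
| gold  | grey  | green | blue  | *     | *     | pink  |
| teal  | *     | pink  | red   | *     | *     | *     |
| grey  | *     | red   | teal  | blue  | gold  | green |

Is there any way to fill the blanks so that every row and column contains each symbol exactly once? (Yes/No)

Yes

No day or shift among the givens repeats a symbol, and propagating forced cells runs into no contradiction.
One valid completion exists (for instance, green red teal grey gold pink blue / pink green blue gold teal grey red / red blue gold pink grey green teal / blue teal grey green pink red gold / gold grey green blue red teal pink / teal gold pink red green blue grey / grey pink red teal blue gold green).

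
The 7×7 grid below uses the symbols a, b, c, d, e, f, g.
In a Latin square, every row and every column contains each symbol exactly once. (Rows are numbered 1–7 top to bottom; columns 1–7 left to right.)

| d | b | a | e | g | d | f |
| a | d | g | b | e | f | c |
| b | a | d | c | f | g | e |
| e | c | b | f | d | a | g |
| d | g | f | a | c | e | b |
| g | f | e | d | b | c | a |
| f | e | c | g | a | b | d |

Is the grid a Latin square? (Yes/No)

No

Column 1 contains d twice (at rows 1 and 5), so it is not a permutation.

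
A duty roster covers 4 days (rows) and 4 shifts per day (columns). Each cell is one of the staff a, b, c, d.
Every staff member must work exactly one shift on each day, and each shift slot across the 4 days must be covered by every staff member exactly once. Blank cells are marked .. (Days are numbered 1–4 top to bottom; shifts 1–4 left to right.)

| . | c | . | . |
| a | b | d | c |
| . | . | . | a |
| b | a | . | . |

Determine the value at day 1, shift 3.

Day 1, shift 1: day 1 has {c} and shift 1 has {a, b}, leaving only d.
Day 1, shift 4: day 1 has {c, d} and shift 4 has {a, c}, leaving only b.
Day 1 already has {b, c, d} and shift 3 already has {d}, so day 1, shift 3 must be a.

a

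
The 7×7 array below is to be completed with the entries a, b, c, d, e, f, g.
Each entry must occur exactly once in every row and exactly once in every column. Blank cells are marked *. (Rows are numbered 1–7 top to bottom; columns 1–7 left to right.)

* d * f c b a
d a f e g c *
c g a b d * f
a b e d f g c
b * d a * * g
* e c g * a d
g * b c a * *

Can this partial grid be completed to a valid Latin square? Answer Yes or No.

Yes

No row or column among the givens repeats a symbol, and propagating forced cells runs into no contradiction.
One valid completion exists (for instance, e d g f c b a / d a f e g c b / c g a b d e f / a b e d f g c / b c d a e f g / f e c g b a d / g f b c a d e).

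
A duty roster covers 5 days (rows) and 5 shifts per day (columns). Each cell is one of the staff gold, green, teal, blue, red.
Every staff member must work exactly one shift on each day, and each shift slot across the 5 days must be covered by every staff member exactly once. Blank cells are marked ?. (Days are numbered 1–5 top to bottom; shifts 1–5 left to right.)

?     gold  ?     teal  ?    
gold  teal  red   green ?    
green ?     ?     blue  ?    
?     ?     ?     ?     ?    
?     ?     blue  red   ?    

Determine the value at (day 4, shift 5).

Day 1, shift 3: day 1 has {gold, teal} and shift 3 has {blue, red}, leaving only green.
Day 2, shift 5: day 2 has {gold, green, teal, red} and shift 5 has {}, leaving only blue.
Day 1, shift 5: day 1 has {gold, green, teal} and shift 5 has {blue}, leaving only red.
Day 1, shift 1: day 1 has {gold, green, teal, red} and shift 1 has {gold, green}, leaving only blue.
Day 3, shift 2: day 3 has {green, blue} and shift 2 has {gold, teal}, leaving only red.
Day 4, shift 4: day 4 has {} and shift 4 has {green, teal, blue, red}, leaving only gold.
Day 4, shift 3: day 4 has {gold} and shift 3 has {green, blue, red}, leaving only teal.
Day 4 already has {gold, teal} and shift 5 already has {blue, red}, so day 4, shift 5 must be green.

green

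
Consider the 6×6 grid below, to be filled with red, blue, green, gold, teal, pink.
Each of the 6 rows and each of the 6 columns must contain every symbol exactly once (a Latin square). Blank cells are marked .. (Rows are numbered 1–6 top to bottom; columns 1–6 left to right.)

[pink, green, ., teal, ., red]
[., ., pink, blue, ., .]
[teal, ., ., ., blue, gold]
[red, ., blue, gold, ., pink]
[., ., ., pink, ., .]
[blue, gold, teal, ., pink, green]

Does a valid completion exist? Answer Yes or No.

Row 1, column 3: row 1 has {red, green, teal, pink} and column 3 has {blue, teal, pink}, so it must be gold.
Now row 1, column 5: row 1 together with column 5 already contain {red, blue, green, gold, teal, pink} — every symbol — so nothing can go there. The grid has no valid completion.

No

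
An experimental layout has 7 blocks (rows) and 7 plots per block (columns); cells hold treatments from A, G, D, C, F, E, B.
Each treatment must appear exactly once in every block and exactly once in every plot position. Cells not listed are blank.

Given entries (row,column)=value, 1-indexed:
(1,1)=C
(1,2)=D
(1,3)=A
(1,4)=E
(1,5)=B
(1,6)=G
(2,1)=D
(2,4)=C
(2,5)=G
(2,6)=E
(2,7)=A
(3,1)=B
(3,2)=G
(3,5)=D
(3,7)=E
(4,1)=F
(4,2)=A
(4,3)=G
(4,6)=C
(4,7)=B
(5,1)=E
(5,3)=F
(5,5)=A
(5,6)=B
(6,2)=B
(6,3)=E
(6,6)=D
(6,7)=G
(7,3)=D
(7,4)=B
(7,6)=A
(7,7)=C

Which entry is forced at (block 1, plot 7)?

F

Block 1 already has {A, G, D, C, E, B} and plot 7 already has {A, G, C, E, B}, so block 1, plot 7 must be F.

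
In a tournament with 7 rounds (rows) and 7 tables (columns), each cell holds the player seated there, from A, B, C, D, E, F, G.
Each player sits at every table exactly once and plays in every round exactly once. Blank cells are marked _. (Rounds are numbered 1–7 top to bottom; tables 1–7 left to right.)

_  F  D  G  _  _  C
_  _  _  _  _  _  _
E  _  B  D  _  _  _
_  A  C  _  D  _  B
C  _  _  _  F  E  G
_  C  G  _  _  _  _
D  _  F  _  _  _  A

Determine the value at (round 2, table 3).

E

Round 3, table 2: round 3 has {B, D, E} and table 2 has {A, C, F}, leaving only G.
Round 3, table 7: round 3 has {B, D, E, G} and table 7 has {A, B, C, G}, leaving only F.
Round 5, table 3: round 5 has {C, E, F, G} and table 3 has {B, C, D, F, G}, leaving only A.
Round 2 already has {} and table 3 already has {A, B, C, D, F, G}, so round 2, table 3 must be E.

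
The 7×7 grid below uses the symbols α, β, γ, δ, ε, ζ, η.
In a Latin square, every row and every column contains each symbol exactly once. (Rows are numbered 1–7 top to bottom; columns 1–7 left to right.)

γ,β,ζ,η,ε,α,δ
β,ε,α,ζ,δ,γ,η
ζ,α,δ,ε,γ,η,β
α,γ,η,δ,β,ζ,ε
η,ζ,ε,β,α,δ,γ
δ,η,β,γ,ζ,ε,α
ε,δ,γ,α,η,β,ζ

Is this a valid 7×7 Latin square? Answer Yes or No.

Each row is a permutation of the 7 symbols, and so is each column.

Yes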